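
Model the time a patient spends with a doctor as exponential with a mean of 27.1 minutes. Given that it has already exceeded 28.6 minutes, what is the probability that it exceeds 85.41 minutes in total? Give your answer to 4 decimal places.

The rate is λ = 1/27.1 = 0.0369004 per minute.
P(X > s+t | X > s) = e^(−λ(s+t))/e^(−λs) = e^(−λt), independent of s = 28.6.
P(X > 56.81) = e^(−2.0963) ≈ 0.1229.

0.1229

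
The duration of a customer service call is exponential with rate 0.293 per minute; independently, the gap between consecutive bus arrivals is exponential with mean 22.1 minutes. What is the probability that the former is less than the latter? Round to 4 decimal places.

0.8662

λ_1 = 0.293, λ_2 = 1/22.1 = 0.0452489.
For independent exponentials, P(the former < the latter) = λ_1/(λ_1+λ_2) = 0.293/0.338249 ≈ 0.8662.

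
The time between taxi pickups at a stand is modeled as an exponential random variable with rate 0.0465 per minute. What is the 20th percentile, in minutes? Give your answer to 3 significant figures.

4.80

Set 1 − e^(−λt) = 0.2, so t = −ln(0.8)/λ = 0.22314/0.0465 ≈ 4.79879 minutes.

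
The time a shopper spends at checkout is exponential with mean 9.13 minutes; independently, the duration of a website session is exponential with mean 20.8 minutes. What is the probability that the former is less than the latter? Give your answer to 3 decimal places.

0.695

λ_1 = 1/9.13 = 0.109529, λ_2 = 1/20.8 = 0.0480769.
For independent exponentials, P(the former < the latter) = λ_1/(λ_1+λ_2) = 0.109529/0.157606 ≈ 0.695.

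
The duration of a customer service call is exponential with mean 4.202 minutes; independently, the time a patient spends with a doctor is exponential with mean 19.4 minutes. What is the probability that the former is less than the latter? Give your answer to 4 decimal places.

λ_1 = 1/4.202 = 0.237982, λ_2 = 1/19.4 = 0.0515464.
For independent exponentials, P(the former < the latter) = λ_1/(λ_1+λ_2) = 0.237982/0.289528 ≈ 0.8220.

0.8220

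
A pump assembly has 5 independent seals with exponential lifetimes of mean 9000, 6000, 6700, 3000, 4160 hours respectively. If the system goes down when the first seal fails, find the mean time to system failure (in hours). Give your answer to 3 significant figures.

999

The first failure time is exponential with rate Σλ_i = 1/9000 + 1/6000 + 1/6700 + 1/3000 + 1/4160 = 0.00100075 per hour.
E[min] = 1/Σλ = 1/0.00100075 = 999.251 hours.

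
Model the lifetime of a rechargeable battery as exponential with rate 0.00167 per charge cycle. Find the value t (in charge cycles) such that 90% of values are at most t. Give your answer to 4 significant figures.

Set 1 − e^(−λt) = 0.9, so t = −ln(0.1)/λ = 2.3026/0.00167 ≈ 1378.79 charge cycles.

1379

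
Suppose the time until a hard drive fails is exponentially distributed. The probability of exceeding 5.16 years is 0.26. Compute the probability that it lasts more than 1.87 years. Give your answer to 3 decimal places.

e^(−λ·5.16) = 0.26 ⇒ λ = −ln(0.26)/5.16 = 0.261061.
P(X > 1.87) = e^(−0.261061·1.87) = e^(−0.48818) ≈ 0.614.

0.614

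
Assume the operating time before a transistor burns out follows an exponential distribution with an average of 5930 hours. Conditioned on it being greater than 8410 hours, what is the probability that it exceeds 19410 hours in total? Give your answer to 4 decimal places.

0.1565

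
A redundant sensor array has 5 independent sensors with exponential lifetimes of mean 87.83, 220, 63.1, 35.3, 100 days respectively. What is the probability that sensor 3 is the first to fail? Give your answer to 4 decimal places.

0.2261

Rates: λ_i = 1/mean_i → 0.0113856, 0.00454545, 0.0158479, 0.0283286, 0.01; Σλ = 0.0701076.
P(sensor 3 first) = λ_3/Σλ = 0.0158479/0.0701076 ≈ 0.2261.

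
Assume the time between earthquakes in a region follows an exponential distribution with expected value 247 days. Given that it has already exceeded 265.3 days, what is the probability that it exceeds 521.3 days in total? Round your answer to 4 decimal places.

0.3547

The rate is λ = 1/247 = 0.00404858 per day.
P(X > s+t | X > s) = e^(−λ(s+t))/e^(−λs) = e^(−λt), independent of s = 265.3.
P(X > 256) = e^(−1.0364) ≈ 0.3547.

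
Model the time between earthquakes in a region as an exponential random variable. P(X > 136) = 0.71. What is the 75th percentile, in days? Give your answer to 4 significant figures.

e^(−λ·136) = 0.71 ⇒ λ = −ln(0.71)/136 = 0.00251831.
75th percentile: 1 − e^(−λt) = 0.75, t = −ln(0.25)/λ = 550.486 days.

550.5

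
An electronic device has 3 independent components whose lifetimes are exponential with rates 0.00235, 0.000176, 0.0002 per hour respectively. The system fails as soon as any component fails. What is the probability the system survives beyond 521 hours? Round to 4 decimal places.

The time to first failure is exponential with rate Σλ = 0.00235 + 0.000176 + 0.0002 = 0.002726.
P(min > 521) = e^(−0.002726·521) = e^(−1.4202) ≈ 0.2417.

0.2417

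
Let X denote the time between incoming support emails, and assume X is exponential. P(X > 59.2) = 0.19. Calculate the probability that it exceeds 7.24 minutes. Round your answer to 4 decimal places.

0.8162

e^(−λ·59.2) = 0.19 ⇒ λ = −ln(0.19)/59.2 = 0.0280529.
P(X > 7.24) = e^(−0.0280529·7.24) = e^(−0.2031) ≈ 0.8162.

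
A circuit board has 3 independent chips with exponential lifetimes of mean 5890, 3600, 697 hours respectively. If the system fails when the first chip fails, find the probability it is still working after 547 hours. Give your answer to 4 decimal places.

0.3571

The first failure time is exponential with rate Σλ_i = 1/5890 + 1/3600 + 1/697 = 0.00188228 per hour.
P(min > 547) = e^(−0.00188228·547) = e^(−1.0296) ≈ 0.3571.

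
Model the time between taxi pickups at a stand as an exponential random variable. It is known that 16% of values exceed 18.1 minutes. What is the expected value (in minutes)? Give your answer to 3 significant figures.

e^(−λ·18.1) = 0.16 ⇒ λ = −ln(0.16)/18.1 = 0.101248.
Mean = 1/λ = 9.87678 minutes.

9.88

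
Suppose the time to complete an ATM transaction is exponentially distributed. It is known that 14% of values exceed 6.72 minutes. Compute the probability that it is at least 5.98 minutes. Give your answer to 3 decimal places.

e^(−λ·6.72) = 0.14 ⇒ λ = −ln(0.14)/6.72 = 0.292576.
P(X > 5.98) = e^(−0.292576·5.98) = e^(−1.7496) ≈ 0.174.

0.174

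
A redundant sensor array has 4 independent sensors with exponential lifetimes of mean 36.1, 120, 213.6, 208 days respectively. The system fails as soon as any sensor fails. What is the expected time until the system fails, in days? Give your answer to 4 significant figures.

21.97

The first failure time is exponential with rate Σλ_i = 1/36.1 + 1/120 + 1/213.6 + 1/208 = 0.0455235 per day.
E[min] = 1/Σλ = 1/0.0455235 = 21.9667 days.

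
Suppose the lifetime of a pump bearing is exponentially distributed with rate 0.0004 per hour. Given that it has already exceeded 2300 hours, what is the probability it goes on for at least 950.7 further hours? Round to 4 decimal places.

0.6837

By the memoryless property, P(X > 2300+950.7 | X > 2300) = P(X > 950.7).
P(X > 950.7) = e^(−0.38028) ≈ 0.6837.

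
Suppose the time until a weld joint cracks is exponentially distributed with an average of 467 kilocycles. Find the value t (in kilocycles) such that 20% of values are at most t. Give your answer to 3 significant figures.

The rate is λ = 1/467 = 0.00214133 per kilocycle.
Set 1 − e^(−λt) = 0.2, so t = −ln(0.8)/λ = 0.22314/0.00214133 ≈ 104.208 kilocycles.

104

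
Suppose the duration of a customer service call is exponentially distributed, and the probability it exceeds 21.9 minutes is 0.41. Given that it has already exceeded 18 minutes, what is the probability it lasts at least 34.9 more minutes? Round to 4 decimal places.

0.2415

From e^(−λ·21.9) = 0.41, λ = −ln(0.41)/21.9 = 0.0407122.
Memoryless: P(X > 18+34.9 | X > 18) = P(X > 34.9) = e^(−0.0407122·34.9) ≈ 0.2415.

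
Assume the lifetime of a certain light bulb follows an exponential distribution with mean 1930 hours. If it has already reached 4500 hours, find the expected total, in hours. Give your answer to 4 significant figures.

6430

The rate is λ = 1/1930 = 0.000518135 per hour.
By memorylessness, E[X | X > 4500] = 4500 + 1/λ = 4500 + 1930 = 6430 hours.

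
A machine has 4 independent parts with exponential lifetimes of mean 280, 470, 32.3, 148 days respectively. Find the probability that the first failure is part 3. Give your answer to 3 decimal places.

0.713

Rates: λ_i = 1/mean_i → 0.00357143, 0.00212766, 0.0309598, 0.00675676; Σλ = 0.0434156.
P(part 3 first) = λ_3/Σλ = 0.0309598/0.0434156 ≈ 0.713.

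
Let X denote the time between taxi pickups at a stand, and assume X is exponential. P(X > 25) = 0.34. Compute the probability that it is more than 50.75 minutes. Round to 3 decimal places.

0.112

e^(−λ·25) = 0.34 ⇒ λ = −ln(0.34)/25 = 0.0431524.
P(X > 50.75) = e^(−0.0431524·50.75) = e^(−2.19) ≈ 0.112.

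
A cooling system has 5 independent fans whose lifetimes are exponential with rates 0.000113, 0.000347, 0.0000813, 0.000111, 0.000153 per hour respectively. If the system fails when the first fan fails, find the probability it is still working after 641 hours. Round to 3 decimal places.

The time to first failure is exponential with rate Σλ = 0.000113 + 0.000347 + 0.0000813 + 0.000111 + 0.000153 = 0.0008053.
P(min > 641) = e^(−0.0008053·641) = e^(−0.5162) ≈ 0.597.

0.597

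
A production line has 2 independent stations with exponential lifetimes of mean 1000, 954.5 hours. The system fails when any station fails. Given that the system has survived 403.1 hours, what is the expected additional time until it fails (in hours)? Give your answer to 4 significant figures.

488.4

First-failure rate Σλ = 1/1000 + 1/954.5 = 0.00204767.
By memorylessness the expected residual is 1/Σλ = 488.36 hours, regardless of the 403.1 already elapsed.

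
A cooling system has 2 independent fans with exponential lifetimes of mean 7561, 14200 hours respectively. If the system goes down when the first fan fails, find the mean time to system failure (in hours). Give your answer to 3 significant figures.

The first failure time is exponential with rate Σλ_i = 1/7561 + 1/14200 = 0.00020268 per hour.
E[min] = 1/Σλ = 1/0.00020268 = 4933.88 hours.

4930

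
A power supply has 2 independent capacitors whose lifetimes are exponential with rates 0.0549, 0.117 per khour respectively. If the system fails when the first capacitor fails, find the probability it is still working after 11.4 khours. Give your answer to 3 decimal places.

0.141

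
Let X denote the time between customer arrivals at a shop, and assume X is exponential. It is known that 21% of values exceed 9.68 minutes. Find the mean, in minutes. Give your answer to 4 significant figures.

e^(−λ·9.68) = 0.21 ⇒ λ = −ln(0.21)/9.68 = 0.161224.
Mean = 1/λ = 6.20255 minutes.

6.203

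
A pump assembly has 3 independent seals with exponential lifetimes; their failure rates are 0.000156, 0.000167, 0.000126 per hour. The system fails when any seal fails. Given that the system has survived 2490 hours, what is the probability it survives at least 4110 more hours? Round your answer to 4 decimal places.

Time to first failure ~ Exp(Σλ) with Σλ = 0.000449.
By memorylessness, P(T > 2490+4110 | T > 2490) = P(T > 4110) = e^(−0.000449·4110) ≈ 0.1580.

0.1580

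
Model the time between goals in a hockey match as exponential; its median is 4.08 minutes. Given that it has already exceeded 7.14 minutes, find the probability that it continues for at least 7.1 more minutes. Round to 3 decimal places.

0.299

For an exponential, median = ln(2)/λ, so λ = ln 2 / 4.08 = 0.169889 per minute.
P(X > s+t | X > s) = e^(−λ(s+t))/e^(−λs) = e^(−λt), independent of s = 7.14.
P(X > 7.1) = e^(−1.2062) ≈ 0.299.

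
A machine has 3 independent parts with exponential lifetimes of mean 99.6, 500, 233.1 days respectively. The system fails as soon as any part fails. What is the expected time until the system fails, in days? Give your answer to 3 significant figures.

61.2

The first failure time is exponential with rate Σλ_i = 1/99.6 + 1/500 + 1/233.1 = 0.0163302 per day.
E[min] = 1/Σλ = 1/0.0163302 = 61.2364 days.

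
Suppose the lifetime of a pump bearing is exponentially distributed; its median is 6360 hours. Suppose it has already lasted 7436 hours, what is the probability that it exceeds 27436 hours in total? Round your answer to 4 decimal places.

0.1131

For an exponential, median = ln(2)/λ, so λ = ln 2 / 6360 = 0.000108985 per hour.
By the memoryless property, P(X > 7436+20000 | X > 7436) = P(X > 20000).
P(X > 20000) = e^(−2.1797) ≈ 0.1131.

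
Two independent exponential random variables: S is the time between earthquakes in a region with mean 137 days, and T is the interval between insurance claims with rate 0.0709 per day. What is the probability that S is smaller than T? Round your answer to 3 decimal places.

λ_1 = 1/137 = 0.00729927, λ_2 = 0.0709.
For independent exponentials, P(S < T) = λ_1/(λ_1+λ_2) = 0.00729927/0.0781993 ≈ 0.093.

0.093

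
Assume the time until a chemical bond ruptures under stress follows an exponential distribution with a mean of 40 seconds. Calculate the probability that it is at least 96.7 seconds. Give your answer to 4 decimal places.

0.0891

The rate is λ = 1/40 = 0.025 per second.
P(X > 96.7) = e^(−λ·96.7) = e^(−2.4175) ≈ 0.0891.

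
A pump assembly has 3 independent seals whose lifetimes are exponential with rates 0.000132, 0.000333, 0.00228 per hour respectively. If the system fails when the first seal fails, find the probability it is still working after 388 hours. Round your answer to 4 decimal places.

0.3447

The time to first failure is exponential with rate Σλ = 0.000132 + 0.000333 + 0.00228 = 0.002745.
P(min > 388) = e^(−0.002745·388) = e^(−1.0651) ≈ 0.3447.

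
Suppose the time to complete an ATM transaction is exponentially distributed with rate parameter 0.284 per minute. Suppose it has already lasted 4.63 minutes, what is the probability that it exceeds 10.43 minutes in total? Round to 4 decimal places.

P(X > s+t | X > s) = e^(−λ(s+t))/e^(−λs) = e^(−λt), independent of s = 4.63.
P(X > 5.8) = e^(−1.6472) ≈ 0.1926.

0.1926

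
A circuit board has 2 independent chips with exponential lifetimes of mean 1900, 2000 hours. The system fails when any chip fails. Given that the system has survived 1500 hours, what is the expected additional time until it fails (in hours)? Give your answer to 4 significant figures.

First-failure rate Σλ = 1/1900 + 1/2000 = 0.00102632.
By memorylessness the expected residual is 1/Σλ = 974.359 hours, regardless of the 1500 already elapsed.

974.4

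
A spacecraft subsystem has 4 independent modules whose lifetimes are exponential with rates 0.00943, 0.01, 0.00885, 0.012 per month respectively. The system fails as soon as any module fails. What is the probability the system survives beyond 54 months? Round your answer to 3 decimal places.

The time to first failure is exponential with rate Σλ = 0.00943 + 0.01 + 0.00885 + 0.012 = 0.04028.
P(min > 54) = e^(−0.04028·54) = e^(−2.1751) ≈ 0.114.

0.114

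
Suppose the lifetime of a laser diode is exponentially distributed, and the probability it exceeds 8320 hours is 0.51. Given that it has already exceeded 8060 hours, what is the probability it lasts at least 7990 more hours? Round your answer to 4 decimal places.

From e^(−λ·8320) = 0.51, λ = −ln(0.51)/8320 = 0.0000809308.
Memoryless: P(X > 8060+7990 | X > 8060) = P(X > 7990) = e^(−0.0000809308·7990) ≈ 0.5238.

0.5238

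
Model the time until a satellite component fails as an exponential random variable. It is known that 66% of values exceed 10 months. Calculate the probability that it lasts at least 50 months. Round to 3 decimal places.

0.125

e^(−λ·10) = 0.66 ⇒ λ = −ln(0.66)/10 = 0.0415515.
P(X > 50) = e^(−0.0415515·50) = e^(−2.0776) ≈ 0.125.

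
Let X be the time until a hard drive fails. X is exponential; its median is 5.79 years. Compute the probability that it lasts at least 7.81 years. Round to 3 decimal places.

For an exponential, median = ln(2)/λ, so λ = ln 2 / 5.79 = 0.119715 per year.
P(X > 7.81) = e^(−λ·7.81) = e^(−0.93497) ≈ 0.393.

0.393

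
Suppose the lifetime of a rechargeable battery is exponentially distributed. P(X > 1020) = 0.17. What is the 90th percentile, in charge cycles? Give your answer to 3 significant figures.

e^(−λ·1020) = 0.17 ⇒ λ = −ln(0.17)/1020 = 0.00173721.
90th percentile: 1 − e^(−λt) = 0.9, t = −ln(0.1)/λ = 1325.45 charge cycles.

1330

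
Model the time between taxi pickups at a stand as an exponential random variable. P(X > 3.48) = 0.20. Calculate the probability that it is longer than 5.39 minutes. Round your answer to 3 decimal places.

0.083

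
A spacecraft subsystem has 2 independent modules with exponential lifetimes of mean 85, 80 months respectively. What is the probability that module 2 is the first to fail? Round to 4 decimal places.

Rates: λ_i = 1/mean_i → 0.0117647, 0.0125; Σλ = 0.0242647.
P(module 2 first) = λ_2/Σλ = 0.0125/0.0242647 ≈ 0.5152.

0.5152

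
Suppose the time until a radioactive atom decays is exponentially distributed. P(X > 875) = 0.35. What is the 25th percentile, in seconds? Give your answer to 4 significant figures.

e^(−λ·875) = 0.35 ⇒ λ = −ln(0.35)/875 = 0.0011998.
25th percentile: 1 − e^(−λt) = 0.25, t = −ln(0.75)/λ = 239.776 seconds.

239.8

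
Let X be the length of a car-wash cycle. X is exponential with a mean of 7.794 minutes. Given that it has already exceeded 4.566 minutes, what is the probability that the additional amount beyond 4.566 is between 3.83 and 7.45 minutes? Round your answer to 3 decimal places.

0.227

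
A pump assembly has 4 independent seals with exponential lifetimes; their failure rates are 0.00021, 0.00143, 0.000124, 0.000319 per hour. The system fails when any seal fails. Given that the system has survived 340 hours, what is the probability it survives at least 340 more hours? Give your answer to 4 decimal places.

Time to first failure ~ Exp(Σλ) with Σλ = 0.002083.
By memorylessness, P(T > 340+340 | T > 340) = P(T > 340) = e^(−0.002083·340) ≈ 0.4925.

0.4925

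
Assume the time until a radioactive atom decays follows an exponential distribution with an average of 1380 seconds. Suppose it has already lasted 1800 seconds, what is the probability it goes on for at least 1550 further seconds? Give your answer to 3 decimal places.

The rate is λ = 1/1380 = 0.000724638 per second.
By the memoryless property, P(X > 1800+1550 | X > 1800) = P(X > 1550).
P(X > 1550) = e^(−1.1232) ≈ 0.325.

0.325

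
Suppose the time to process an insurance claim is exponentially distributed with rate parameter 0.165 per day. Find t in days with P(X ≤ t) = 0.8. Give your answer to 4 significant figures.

9.754

Set 1 − e^(−λt) = 0.8, so t = −ln(0.2)/λ = 1.6094/0.165 ≈ 9.75417 days.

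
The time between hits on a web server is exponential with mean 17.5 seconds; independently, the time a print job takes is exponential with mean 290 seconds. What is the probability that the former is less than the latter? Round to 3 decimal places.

λ_1 = 1/17.5 = 0.0571429, λ_2 = 1/290 = 0.00344828.
For independent exponentials, P(the former < the latter) = λ_1/(λ_1+λ_2) = 0.0571429/0.0605911 ≈ 0.943.

0.943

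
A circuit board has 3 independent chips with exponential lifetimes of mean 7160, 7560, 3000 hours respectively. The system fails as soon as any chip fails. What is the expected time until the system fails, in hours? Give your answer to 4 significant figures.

1652

The first failure time is exponential with rate Σλ_i = 1/7160 + 1/7560 + 1/3000 = 0.000605273 per hour.
E[min] = 1/Σλ = 1/0.000605273 = 1652.15 hours.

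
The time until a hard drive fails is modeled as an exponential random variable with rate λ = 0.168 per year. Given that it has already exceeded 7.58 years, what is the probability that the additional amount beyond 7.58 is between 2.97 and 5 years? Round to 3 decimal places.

0.175

Memoryless: the residual past 7.58 is again Exp(λ).
P(2.97 < residual < 5) = e^(−λ·2.97) − e^(−λ·5) = 0.60716 − 0.43171 ≈ 0.175.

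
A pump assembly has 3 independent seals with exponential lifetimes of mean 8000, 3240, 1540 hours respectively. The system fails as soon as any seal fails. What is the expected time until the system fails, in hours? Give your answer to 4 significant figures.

923.4

The first failure time is exponential with rate Σλ_i = 1/8000 + 1/3240 + 1/1540 = 0.00108299 per hour.
E[min] = 1/Σλ = 1/0.00108299 = 923.367 hours.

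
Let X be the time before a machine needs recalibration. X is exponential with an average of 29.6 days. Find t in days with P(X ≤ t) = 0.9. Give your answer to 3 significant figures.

The rate is λ = 1/29.6 = 0.0337838 per day.
Set 1 − e^(−λt) = 0.9, so t = −ln(0.1)/λ = 2.3026/0.0337838 ≈ 68.1565 days.

68.2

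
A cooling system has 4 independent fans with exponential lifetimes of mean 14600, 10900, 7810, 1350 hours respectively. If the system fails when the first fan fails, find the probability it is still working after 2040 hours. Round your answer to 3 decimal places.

The first failure time is exponential with rate Σλ_i = 1/14600 + 1/10900 + 1/7810 + 1/1350 = 0.00102902 per hour.
P(min > 2040) = e^(−0.00102902·2040) = e^(−2.0992) ≈ 0.123.

0.123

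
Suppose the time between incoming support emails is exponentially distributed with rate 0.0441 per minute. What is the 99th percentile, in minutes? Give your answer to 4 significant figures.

104.4

Set 1 − e^(−λt) = 0.99, so t = −ln(0.01)/λ = 4.6052/0.0441 ≈ 104.426 minutes.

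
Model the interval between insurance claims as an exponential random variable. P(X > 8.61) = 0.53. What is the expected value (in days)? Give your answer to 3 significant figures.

e^(−λ·8.61) = 0.53 ⇒ λ = −ln(0.53)/8.61 = 0.0737373.
Mean = 1/λ = 13.5617 days.

13.6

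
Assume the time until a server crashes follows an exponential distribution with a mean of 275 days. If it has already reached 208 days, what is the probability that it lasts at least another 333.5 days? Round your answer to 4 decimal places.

0.2974

The rate is λ = 1/275 = 0.00363636 per day.
The exponential is memoryless, so the remaining time is again Exp(λ): the condition X > 208 is irrelevant.
P(X > 333.5) = e^(−1.2127) ≈ 0.2974.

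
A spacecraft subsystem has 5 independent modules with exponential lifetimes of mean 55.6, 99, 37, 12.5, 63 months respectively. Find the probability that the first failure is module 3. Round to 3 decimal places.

0.179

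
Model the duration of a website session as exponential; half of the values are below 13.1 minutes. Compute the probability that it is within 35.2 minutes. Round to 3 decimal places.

0.845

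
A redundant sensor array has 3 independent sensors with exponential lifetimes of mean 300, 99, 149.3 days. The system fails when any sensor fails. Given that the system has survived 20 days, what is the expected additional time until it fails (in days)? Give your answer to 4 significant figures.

49.67

First-failure rate Σλ = 1/300 + 1/99 + 1/149.3 = 0.0201323.
By memorylessness the expected residual is 1/Σλ = 49.6715 days, regardless of the 20 already elapsed.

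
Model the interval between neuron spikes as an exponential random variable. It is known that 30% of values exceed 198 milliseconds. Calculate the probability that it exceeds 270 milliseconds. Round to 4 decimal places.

e^(−λ·198) = 0.30 ⇒ λ = −ln(0.30)/198 = 0.00608067.
P(X > 270) = e^(−0.00608067·270) = e^(−1.6418) ≈ 0.1936.

0.1936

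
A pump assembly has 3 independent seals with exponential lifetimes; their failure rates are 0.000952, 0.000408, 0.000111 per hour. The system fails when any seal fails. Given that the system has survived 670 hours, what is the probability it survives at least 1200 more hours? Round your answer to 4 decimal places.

Time to first failure ~ Exp(Σλ) with Σλ = 0.001471.
By memorylessness, P(T > 670+1200 | T > 670) = P(T > 1200) = e^(−0.001471·1200) ≈ 0.1712.

0.1712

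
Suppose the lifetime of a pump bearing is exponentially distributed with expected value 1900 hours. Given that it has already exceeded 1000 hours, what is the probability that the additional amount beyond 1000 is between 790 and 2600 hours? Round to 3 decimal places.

0.405

The rate is λ = 1/1900 = 0.000526316 per hour.
Memoryless: the residual past 1000 is again Exp(λ).
P(790 < residual < 2600) = e^(−λ·790) − e^(−λ·2600) = 0.65982 − 0.25451 ≈ 0.405.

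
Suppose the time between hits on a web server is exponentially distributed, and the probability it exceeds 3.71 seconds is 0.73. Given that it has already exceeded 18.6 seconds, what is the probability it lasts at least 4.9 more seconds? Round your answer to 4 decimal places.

From e^(−λ·3.71) = 0.73, λ = −ln(0.73)/3.71 = 0.0848277.
Memoryless: P(X > 18.6+4.9 | X > 18.6) = P(X > 4.9) = e^(−0.0848277·4.9) ≈ 0.6599.

0.6599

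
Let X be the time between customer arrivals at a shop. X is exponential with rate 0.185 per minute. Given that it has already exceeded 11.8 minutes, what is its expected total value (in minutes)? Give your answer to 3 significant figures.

17.2

By memorylessness, E[X | X > 11.8] = 11.8 + 1/λ = 11.8 + 5.40541 = 17.2054 minutes.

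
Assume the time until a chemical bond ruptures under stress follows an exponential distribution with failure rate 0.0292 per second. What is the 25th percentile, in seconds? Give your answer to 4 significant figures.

Set 1 − e^(−λt) = 0.25, so t = −ln(0.75)/λ = 0.28768/0.0292 ≈ 9.85213 seconds.

9.852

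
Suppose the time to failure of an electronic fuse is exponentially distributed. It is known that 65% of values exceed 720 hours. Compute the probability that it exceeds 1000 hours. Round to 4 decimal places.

0.5497

e^(−λ·720) = 0.65 ⇒ λ = −ln(0.65)/720 = 0.00059831.
P(X > 1000) = e^(−0.00059831·1000) = e^(−0.59831) ≈ 0.5497.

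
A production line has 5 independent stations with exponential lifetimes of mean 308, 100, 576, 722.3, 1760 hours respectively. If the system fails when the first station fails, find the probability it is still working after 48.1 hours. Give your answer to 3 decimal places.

0.443

The first failure time is exponential with rate Σλ_i = 1/308 + 1/100 + 1/576 + 1/722.3 + 1/1760 = 0.0169355 per hour.
P(min > 48.1) = e^(−0.0169355·48.1) = e^(−0.8146) ≈ 0.443.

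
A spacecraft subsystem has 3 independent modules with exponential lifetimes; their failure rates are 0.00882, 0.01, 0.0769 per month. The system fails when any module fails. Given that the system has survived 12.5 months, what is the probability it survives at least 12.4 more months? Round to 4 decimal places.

0.3052

Time to first failure ~ Exp(Σλ) with Σλ = 0.09572.
By memorylessness, P(T > 12.5+12.4 | T > 12.5) = P(T > 12.4) = e^(−0.09572·12.4) ≈ 0.3052.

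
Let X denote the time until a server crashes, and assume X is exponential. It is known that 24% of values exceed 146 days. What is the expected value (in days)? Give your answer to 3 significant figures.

102

e^(−λ·146) = 0.24 ⇒ λ = −ln(0.24)/146 = 0.00977477.
Mean = 1/λ = 102.304 days.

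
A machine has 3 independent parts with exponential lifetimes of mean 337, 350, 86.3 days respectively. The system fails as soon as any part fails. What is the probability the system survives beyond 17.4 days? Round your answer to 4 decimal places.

0.7386

The first failure time is exponential with rate Σλ_i = 1/337 + 1/350 + 1/86.3 = 0.017412 per day.
P(min > 17.4) = e^(−0.017412·17.4) = e^(−0.30297) ≈ 0.7386.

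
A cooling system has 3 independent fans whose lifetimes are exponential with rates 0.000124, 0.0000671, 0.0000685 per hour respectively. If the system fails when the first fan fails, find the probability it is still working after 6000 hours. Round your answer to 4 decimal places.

0.2106

The time to first failure is exponential with rate Σλ = 0.000124 + 0.0000671 + 0.0000685 = 0.0002596.
P(min > 6000) = e^(−0.0002596·6000) = e^(−1.5576) ≈ 0.2106.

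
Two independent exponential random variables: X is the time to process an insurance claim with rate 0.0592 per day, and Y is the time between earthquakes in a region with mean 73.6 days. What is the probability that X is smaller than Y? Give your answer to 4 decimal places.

λ_1 = 0.0592, λ_2 = 1/73.6 = 0.013587.
For independent exponentials, P(X < Y) = λ_1/(λ_1+λ_2) = 0.0592/0.072787 ≈ 0.8133.

0.8133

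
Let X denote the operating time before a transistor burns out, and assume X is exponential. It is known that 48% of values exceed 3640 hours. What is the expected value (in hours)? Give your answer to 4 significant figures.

4959

e^(−λ·3640) = 0.48 ⇒ λ = −ln(0.48)/3640 = 0.00020164.
Mean = 1/λ = 4959.34 hours.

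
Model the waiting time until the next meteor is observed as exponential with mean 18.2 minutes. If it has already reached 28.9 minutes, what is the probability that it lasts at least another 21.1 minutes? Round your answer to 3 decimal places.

The rate is λ = 1/18.2 = 0.0549451 per minute.
The exponential is memoryless, so the remaining time is again Exp(λ): the condition X > 28.9 is irrelevant.
P(X > 21.1) = e^(−1.1593) ≈ 0.314.

0.314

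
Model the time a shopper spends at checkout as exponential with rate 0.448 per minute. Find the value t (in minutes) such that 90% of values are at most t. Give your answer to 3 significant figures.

Set 1 − e^(−λt) = 0.9, so t = −ln(0.1)/λ = 2.3026/0.448 ≈ 5.1397 minutes.

5.14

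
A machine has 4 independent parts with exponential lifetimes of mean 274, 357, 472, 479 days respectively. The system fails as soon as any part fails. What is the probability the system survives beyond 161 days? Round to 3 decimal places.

0.180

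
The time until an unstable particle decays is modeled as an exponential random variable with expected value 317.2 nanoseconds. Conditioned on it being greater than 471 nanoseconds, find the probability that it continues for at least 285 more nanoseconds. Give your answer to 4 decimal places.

The rate is λ = 1/317.2 = 0.00315259 per nanosecond.
P(X > s+t | X > s) = e^(−λ(s+t))/e^(−λs) = e^(−λt), independent of s = 471.
P(X > 285) = e^(−0.89849) ≈ 0.4072.

0.4072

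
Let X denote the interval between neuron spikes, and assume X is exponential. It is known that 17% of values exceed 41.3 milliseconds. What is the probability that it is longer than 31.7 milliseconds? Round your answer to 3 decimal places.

e^(−λ·41.3) = 0.17 ⇒ λ = −ln(0.17)/41.3 = 0.0429045.
P(X > 31.7) = e^(−0.0429045·31.7) = e^(−1.3601) ≈ 0.257.

0.257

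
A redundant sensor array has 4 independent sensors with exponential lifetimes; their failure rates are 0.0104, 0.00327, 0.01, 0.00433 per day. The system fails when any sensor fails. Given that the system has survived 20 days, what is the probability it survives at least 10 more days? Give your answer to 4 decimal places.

0.7558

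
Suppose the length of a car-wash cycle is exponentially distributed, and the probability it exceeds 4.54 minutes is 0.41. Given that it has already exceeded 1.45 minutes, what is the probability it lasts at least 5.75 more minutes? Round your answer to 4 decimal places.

0.3233

From e^(−λ·4.54) = 0.41, λ = −ln(0.41)/4.54 = 0.196387.
Memoryless: P(X > 1.45+5.75 | X > 1.45) = P(X > 5.75) = e^(−0.196387·5.75) ≈ 0.3233.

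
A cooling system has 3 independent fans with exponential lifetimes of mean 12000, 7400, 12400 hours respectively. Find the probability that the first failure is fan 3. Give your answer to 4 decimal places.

Rates: λ_i = 1/mean_i → 0.0000833333, 0.000135135, 0.0000806452; Σλ = 0.000299114.
P(fan 3 first) = λ_3/Σλ = 0.0000806452/0.000299114 ≈ 0.2696.

0.2696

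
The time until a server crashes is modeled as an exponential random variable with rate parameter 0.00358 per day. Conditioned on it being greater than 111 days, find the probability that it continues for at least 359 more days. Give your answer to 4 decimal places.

0.2766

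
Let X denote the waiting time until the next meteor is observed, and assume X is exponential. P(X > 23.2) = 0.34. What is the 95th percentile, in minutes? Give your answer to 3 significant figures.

64.4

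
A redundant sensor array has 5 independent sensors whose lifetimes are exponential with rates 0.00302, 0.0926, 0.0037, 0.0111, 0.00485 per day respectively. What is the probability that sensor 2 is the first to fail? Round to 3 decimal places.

0.803

The time to first failure is exponential with rate Σλ = 0.00302 + 0.0926 + 0.0037 + 0.0111 + 0.00485 = 0.11527.
P(sensor 2 first) = λ_2/Σλ = 0.0926/0.11527 ≈ 0.803.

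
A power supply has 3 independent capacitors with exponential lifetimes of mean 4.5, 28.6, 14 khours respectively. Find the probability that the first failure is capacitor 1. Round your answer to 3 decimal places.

0.676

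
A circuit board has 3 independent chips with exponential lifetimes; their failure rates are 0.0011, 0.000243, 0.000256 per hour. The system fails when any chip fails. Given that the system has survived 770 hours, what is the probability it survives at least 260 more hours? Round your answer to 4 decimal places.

0.6599

Time to first failure ~ Exp(Σλ) with Σλ = 0.001599.
By memorylessness, P(T > 770+260 | T > 770) = P(T > 260) = e^(−0.001599·260) ≈ 0.6599.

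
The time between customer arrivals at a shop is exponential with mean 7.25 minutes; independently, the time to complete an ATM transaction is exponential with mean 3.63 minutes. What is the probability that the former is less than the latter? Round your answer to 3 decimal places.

λ_1 = 1/7.25 = 0.137931, λ_2 = 1/3.63 = 0.275482.
For independent exponentials, P(the former < the latter) = λ_1/(λ_1+λ_2) = 0.137931/0.413413 ≈ 0.334.

0.334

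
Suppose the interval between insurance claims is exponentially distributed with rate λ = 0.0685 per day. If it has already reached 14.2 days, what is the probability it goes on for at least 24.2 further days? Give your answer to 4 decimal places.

0.1906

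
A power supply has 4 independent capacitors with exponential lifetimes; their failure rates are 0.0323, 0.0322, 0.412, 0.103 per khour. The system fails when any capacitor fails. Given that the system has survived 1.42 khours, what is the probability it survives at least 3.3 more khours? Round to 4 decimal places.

0.1477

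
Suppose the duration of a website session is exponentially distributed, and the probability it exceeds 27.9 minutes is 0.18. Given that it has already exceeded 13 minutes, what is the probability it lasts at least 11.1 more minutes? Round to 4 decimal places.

0.5055

From e^(−λ·27.9) = 0.18, λ = −ln(0.18)/27.9 = 0.0614623.
Memoryless: P(X > 13+11.1 | X > 13) = P(X > 11.1) = e^(−0.0614623·11.1) ≈ 0.5055.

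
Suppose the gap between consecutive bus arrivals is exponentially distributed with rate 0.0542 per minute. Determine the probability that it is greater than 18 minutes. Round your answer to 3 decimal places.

0.377

P(X > 18) = e^(−λ·18) = e^(−0.9756) ≈ 0.377.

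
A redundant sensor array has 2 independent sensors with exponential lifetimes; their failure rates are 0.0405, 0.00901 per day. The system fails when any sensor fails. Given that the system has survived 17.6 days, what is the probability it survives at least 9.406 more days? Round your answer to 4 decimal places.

0.6277

Time to first failure ~ Exp(Σλ) with Σλ = 0.04951.
By memorylessness, P(T > 17.6+9.406 | T > 17.6) = P(T > 9.406) = e^(−0.04951·9.406) ≈ 0.6277.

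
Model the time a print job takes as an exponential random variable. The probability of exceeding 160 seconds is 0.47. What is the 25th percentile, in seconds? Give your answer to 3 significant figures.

e^(−λ·160) = 0.47 ⇒ λ = −ln(0.47)/160 = 0.00471889.
25th percentile: 1 − e^(−λt) = 0.25, t = −ln(0.75)/λ = 60.9639 seconds.

61.0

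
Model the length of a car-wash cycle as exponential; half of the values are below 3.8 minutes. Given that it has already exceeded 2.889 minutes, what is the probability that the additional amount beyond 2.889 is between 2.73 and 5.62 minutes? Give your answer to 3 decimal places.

0.249

For an exponential, median = ln(2)/λ, so λ = ln 2 / 3.8 = 0.182407 per minute.
Memoryless: the residual past 2.889 is again Exp(λ).
P(2.73 < residual < 5.62) = e^(−λ·2.73) − e^(−λ·5.62) = 0.60776 − 0.35875 ≈ 0.249.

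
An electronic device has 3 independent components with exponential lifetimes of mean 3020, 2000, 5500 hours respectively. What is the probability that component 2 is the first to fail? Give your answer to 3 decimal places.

0.494

Rates: λ_i = 1/mean_i → 0.000331126, 0.0005, 0.000181818; Σλ = 0.00101294.
P(component 2 first) = λ_2/Σλ = 0.0005/0.00101294 ≈ 0.494.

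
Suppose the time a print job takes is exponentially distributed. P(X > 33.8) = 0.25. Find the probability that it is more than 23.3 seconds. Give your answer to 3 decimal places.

0.385

e^(−λ·33.8) = 0.25 ⇒ λ = −ln(0.25)/33.8 = 0.0410146.
P(X > 23.3) = e^(−0.0410146·23.3) = e^(−0.95564) ≈ 0.385.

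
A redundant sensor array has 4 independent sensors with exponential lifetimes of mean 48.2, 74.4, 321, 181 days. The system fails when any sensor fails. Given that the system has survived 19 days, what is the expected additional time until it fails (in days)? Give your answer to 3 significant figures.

23.3

First-failure rate Σλ = 1/48.2 + 1/74.4 + 1/321 + 1/181 = 0.0428279.
By memorylessness the expected residual is 1/Σλ = 23.3493 days, regardless of the 19 already elapsed.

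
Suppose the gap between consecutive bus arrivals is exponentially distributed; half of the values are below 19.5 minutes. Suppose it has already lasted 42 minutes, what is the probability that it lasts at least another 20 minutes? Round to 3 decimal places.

0.491

For an exponential, median = ln(2)/λ, so λ = ln 2 / 19.5 = 0.035546 per minute.
By the memoryless property, P(X > 42+20 | X > 42) = P(X > 20).
P(X > 20) = e^(−0.71092) ≈ 0.491.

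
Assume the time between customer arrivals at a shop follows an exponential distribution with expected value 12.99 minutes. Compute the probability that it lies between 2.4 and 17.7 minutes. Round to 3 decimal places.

The rate is λ = 1/12.99 = 0.0769823 per minute.
P(2.4 < X < 17.7) = e^(−λ·2.4) − e^(−λ·17.7) = 0.83131 − 0.25600 ≈ 0.575.

0.575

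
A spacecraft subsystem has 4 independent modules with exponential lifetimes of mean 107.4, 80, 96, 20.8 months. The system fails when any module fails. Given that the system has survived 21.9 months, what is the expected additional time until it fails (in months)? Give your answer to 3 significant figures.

First-failure rate Σλ = 1/107.4 + 1/80 + 1/96 + 1/20.8 = 0.0803046.
By memorylessness the expected residual is 1/Σλ = 12.4526 months, regardless of the 21.9 already elapsed.

12.5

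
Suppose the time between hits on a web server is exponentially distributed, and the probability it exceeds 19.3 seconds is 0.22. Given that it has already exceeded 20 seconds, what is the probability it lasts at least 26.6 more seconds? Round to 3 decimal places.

0.124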